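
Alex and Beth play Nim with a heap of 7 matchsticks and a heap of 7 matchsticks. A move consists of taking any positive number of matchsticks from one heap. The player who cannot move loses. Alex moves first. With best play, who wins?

Compute the nim-sum pairwise:
7 ^ 7 = 0
The nim-sum is 0, so this is a P-position: the player to move is in a losing position under optimal play; Alex is about to move from it and so loses — Beth wins.

Beth wins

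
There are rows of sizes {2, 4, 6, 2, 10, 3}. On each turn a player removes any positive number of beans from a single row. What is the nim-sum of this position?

In binary:
  0010  (2)
  0100  (4)
  0110  (6)
  0010  (2)
  1010  (10)
  0011  (3)
  ----
  1011  (11)

11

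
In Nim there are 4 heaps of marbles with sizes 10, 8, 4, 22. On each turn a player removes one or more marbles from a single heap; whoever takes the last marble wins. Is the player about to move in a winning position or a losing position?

Nim-sum: 10 XOR 8 XOR 4 XOR 22 = 16.
The nim-sum is 16 ≠ 0, so this is an N-position: the player to move can win.

Winning position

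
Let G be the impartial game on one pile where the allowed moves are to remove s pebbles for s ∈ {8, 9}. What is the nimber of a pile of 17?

0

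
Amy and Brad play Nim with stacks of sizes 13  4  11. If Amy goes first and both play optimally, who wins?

Amy wins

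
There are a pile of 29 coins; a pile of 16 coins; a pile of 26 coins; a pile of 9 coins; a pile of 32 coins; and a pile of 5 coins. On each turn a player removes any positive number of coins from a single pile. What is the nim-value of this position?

Compute the nim-sum pairwise:
29 ⊕ 16 = 13
13 ⊕ 26 = 23
23 ⊕ 9 = 30
30 ⊕ 32 = 62
62 ⊕ 5 = 59

59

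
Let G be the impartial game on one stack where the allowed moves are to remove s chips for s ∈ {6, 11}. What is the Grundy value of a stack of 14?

2

Build the Grundy sequence with g(k) = mex{g(k−s) : s ∈ {6, 11}, s ≤ k}:
g(0) = mex{} = 0
g(1) = mex{} = 0
g(2) = mex{} = 0
g(3) = mex{} = 0
g(4) = mex{} = 0
g(5) = mex{} = 0
g(6) = mex{0} = 1
g(7) = mex{0} = 1
g(8) = mex{0} = 1
g(9) = mex{0} = 1
g(10) = mex{0} = 1
g(11) = mex{0} = 1
g(12) = mex{0,1} = 2
g(13) = mex{0,1} = 2
g(14) = mex{0,1} = 2
So g(14) = 2.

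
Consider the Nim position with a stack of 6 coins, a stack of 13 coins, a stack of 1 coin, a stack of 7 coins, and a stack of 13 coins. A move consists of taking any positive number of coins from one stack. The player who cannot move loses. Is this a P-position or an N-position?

P-position

Compute the nim-sum pairwise:
6 XOR 13 = 11
11 XOR 1 = 10
10 XOR 7 = 13
13 XOR 13 = 0
The nim-sum is 0, so this is a P-position: the player to move is in a losing position under optimal play.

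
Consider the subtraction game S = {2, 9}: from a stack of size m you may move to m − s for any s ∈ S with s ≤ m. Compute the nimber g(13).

Compute g(0), g(1), … for moves {2, 9}:
g(0) = mex{} = 0
g(1) = mex{} = 0
g(2) = mex{0} = 1
g(3) = mex{0} = 1
g(4) = mex{1} = 0
g(5) = mex{1} = 0
g(6) = mex{0} = 1
g(7) = mex{0} = 1
g(8) = mex{1} = 0
g(9) = mex{0,1} = 2
g(10) = mex{0} = 1
g(11) = mex{1,2} = 0
g(12) = mex{1} = 0
g(13) = mex{0} = 1
So g(13) = 1.

1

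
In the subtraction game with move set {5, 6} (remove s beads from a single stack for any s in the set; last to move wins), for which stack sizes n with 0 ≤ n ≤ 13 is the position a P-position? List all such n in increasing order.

0, 1, 2, 3, 4, 11, 12, 13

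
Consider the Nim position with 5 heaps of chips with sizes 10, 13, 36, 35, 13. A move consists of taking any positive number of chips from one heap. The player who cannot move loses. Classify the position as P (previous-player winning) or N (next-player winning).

Bitwise XOR of the heap sizes:
  001010  (10)
  001101  (13)
  100100  (36)
  100011  (35)
  001101  (13)
  ------
  001101  (13)
The nim-sum is 13 ≠ 0, so this is an N-position: the player to move can win.

N-position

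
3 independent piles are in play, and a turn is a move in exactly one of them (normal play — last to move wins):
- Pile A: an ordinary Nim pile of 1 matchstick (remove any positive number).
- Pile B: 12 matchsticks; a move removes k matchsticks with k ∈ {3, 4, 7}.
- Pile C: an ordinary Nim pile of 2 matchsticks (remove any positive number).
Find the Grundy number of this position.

3

Pile A is a plain Nim pile of size 1, so its Grundy value is 1.
Build the Grundy sequence for pile B with g(k) = mex{g(k−s) : s ∈ {3, 4, 7}, s ≤ k}:
g(0) = mex{} = 0
g(1) = mex{} = 0
g(2) = mex{} = 0
g(3) = mex{0} = 1
g(4) = mex{0} = 1
g(5) = mex{0} = 1
g(6) = mex{0,1} = 2
g(7) = mex{0,1} = 2
g(8) = mex{0,1} = 2
g(9) = mex{0,1,2} = 3
g(10) = mex{1,2} = 0
g(11) = mex{1,2} = 0
g(12) = mex{1,2,3} = 0
So g(12) = 0.
Pile C is a plain Nim pile of size 2, so its Grundy value is 2.
By the Sprague-Grundy theorem, the Grundy value of a sum of independent games is the XOR of the component values.
Combined value = 1 ⊕ 0 ⊕ 2 = 3.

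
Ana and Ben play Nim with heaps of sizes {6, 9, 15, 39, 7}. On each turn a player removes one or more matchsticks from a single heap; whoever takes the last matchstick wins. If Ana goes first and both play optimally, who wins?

Write each in binary and XOR column by column:
  000110  (6)
  001001  (9)
  001111  (15)
  100111  (39)
  000111  (7)
  ------
  100000  (32)
The nim-sum is 32 ≠ 0, so this is an N-position: the player to move can win; Ana has a winning move.

Ana wins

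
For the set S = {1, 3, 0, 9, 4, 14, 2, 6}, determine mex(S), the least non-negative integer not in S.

The values 0, 1, 2, 3, 4 are all present; 5 is the first non-negative integer missing from the set.

5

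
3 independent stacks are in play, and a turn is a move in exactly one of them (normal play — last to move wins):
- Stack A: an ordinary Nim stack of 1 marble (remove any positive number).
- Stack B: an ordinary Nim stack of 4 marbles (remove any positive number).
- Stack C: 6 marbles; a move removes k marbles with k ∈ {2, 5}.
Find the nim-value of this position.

4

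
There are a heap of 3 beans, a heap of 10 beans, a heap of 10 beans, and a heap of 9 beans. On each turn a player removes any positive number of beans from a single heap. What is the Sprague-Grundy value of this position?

Compute the nim-sum pairwise:
3 ^ 10 = 9
9 ^ 10 = 3
3 ^ 9 = 10

10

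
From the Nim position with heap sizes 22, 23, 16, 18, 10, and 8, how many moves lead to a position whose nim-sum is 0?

In binary:
  10110  (22)
  10111  (23)
  10000  (16)
  10010  (18)
  01010  (10)
  01000  (8)
  -----
  00001  (1)
The overall nim-sum is X = 1. A heap of size p has a winning move iff p XOR X < p (reduce it to p XOR X).
  22: 22 XOR 1 = 23 ≥ 22 — no move.
  23: 23 XOR 1 = 22 < 23 — winning move (to 22).
  16: 16 XOR 1 = 17 ≥ 16 — no move.
  18: 18 XOR 1 = 19 ≥ 18 — no move.
  10: 10 XOR 1 = 11 ≥ 10 — no move.
  8: 8 XOR 1 = 9 ≥ 8 — no move.
That gives 1 winning move.

1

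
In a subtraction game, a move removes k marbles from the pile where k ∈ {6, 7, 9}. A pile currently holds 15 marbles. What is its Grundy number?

0

Grundy values for subtraction set {6, 7, 9}:
k:     0  1  2  3  4  5  6  7  8  9 10 11 12 13 14 15
g(k):  0  0  0  0  0  0  1  1  1  1  1  1  2  2  2  0
So g(15) = 0.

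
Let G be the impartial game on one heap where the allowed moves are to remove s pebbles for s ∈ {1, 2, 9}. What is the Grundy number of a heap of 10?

0

Compute g(0), g(1), … for moves {1, 2, 9}:
g(0) = mex{} = 0
g(1) = mex{0} = 1
g(2) = mex{0,1} = 2
g(3) = mex{1,2} = 0
g(4) = mex{0,2} = 1
g(5) = mex{0,1} = 2
g(6) = mex{1,2} = 0
g(7) = mex{0,2} = 1
g(8) = mex{0,1} = 2
g(9) = mex{0,1,2} = 3
g(10) = mex{1,2,3} = 0
So g(10) = 0.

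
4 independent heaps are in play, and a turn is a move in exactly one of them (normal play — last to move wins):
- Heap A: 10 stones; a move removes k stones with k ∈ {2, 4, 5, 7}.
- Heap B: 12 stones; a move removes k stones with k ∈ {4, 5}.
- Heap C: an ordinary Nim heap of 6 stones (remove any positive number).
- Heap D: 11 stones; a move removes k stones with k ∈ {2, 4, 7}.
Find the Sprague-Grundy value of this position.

7

Grundy values for heap A (subtraction set {2, 4, 5, 7}):
k:     0  1  2  3  4  5  6  7  8  9 10
g(k):  0  0  1  1  2  2  3  3  4  0  0
So g(10) = 0.
Grundy values for heap B (subtraction set {4, 5}):
g(0) = mex{} = 0
g(1) = mex{} = 0
g(2) = mex{} = 0
g(3) = mex{} = 0
g(4) = mex{0} = 1
g(5) = mex{0} = 1
g(6) = mex{0} = 1
g(7) = mex{0} = 1
g(8) = mex{0,1} = 2
g(9) = mex{1} = 0
g(10) = mex{1} = 0
g(11) = mex{1} = 0
g(12) = mex{1,2} = 0
So g(12) = 0.
Heap C is a plain Nim heap of size 6, so its Grundy value is 6.
Build the Grundy sequence for heap D with g(k) = mex{g(k−s) : s ∈ {2, 4, 7}, s ≤ k}:
k:     0  1  2  3  4  5  6  7  8  9 10 11
g(k):  0  0  1  1  2  2  0  3  1  0  2  1
So g(11) = 1.
The value of a disjunctive sum is the nim-sum of the parts.
Combined value = 0 ⊕ 0 ⊕ 6 ⊕ 1 = 7.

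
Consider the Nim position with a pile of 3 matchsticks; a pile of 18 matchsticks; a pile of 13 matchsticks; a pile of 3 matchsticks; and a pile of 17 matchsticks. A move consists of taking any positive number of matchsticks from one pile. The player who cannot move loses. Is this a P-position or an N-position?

N-position

Nim-sum: 3 ⊕ 18 ⊕ 13 ⊕ 3 ⊕ 17 = 14.
The nim-sum is 14 ≠ 0, so this is an N-position: the player to move can win.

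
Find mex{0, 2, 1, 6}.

3

The values 0, 1, 2 are all present; 3 is the first non-negative integer missing from the set.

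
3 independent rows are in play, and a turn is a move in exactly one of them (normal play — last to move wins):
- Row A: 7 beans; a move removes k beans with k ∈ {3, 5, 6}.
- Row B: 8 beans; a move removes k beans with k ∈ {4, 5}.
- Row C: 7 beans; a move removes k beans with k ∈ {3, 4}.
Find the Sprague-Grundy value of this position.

0

Build the Grundy sequence for row A with g(k) = mex{g(k−s) : s ∈ {3, 5, 6}, s ≤ k}:
g(0) = mex{} = 0
g(1) = mex{} = 0
g(2) = mex{} = 0
g(3) = mex{0} = 1
g(4) = mex{0} = 1
g(5) = mex{0} = 1
g(6) = mex{0,1} = 2
g(7) = mex{0,1} = 2
So g(7) = 2.
Grundy values for row B (subtraction set {4, 5}):
k:     0  1  2  3  4  5  6  7  8
g(k):  0  0  0  0  1  1  1  1  2
So g(8) = 2.
Grundy values for row C (subtraction set {3, 4}):
g(0) = mex{} = 0
g(1) = mex{} = 0
g(2) = mex{} = 0
g(3) = mex{0} = 1
g(4) = mex{0} = 1
g(5) = mex{0} = 1
g(6) = mex{0,1} = 2
g(7) = mex{1} = 0
So g(7) = 0.
By the Sprague-Grundy theorem, the Grundy value of a sum of independent games is the XOR of the component values.
Combined value = 2 XOR 2 XOR 0 = 0.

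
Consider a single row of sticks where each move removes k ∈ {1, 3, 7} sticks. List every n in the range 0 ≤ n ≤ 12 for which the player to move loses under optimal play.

Build the Grundy sequence with g(k) = mex{g(k−s) : s ∈ {1, 3, 7}, s ≤ k}:
g(0) = mex{} = 0
g(1) = mex{0} = 1
g(2) = mex{1} = 0
g(3) = mex{0} = 1
g(4) = mex{1} = 0
g(5) = mex{0} = 1
g(6) = mex{1} = 0
g(7) = mex{0} = 1
g(8) = mex{1} = 0
g(9) = mex{0} = 1
g(10) = mex{1} = 0
g(11) = mex{0} = 1
g(12) = mex{1} = 0
The P-positions (g = 0) in 0..12 are 0, 2, 4, 6, 8, 10, 12.

0, 2, 4, 6, 8, 10, 12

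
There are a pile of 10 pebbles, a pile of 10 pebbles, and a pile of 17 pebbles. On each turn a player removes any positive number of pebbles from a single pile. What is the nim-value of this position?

17

Compute the nim-sum pairwise:
10 XOR 10 = 0
0 XOR 17 = 17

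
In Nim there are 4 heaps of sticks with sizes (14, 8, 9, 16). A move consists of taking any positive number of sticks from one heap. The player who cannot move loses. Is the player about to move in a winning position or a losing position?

Winning position

Compute the nim-sum pairwise:
14 ^ 8 = 6
6 ^ 9 = 15
15 ^ 16 = 31
The nim-sum is 31 ≠ 0, so this is an N-position: the player to move can win.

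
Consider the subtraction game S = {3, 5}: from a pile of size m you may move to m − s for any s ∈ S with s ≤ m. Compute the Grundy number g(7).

2

Grundy values for subtraction set {3, 5}:
g(0) = mex{} = 0
g(1) = mex{} = 0
g(2) = mex{} = 0
g(3) = mex{0} = 1
g(4) = mex{0} = 1
g(5) = mex{0} = 1
g(6) = mex{0,1} = 2
g(7) = mex{0,1} = 2
So g(7) = 2.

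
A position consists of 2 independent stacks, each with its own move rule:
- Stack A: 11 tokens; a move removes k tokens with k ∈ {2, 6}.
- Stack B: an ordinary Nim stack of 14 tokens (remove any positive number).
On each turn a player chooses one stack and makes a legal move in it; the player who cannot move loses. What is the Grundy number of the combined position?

15

For stack A, compute g(0), g(1), … with moves {2, 6}:
g(0) = mex{} = 0
g(1) = mex{} = 0
g(2) = mex{0} = 1
g(3) = mex{0} = 1
g(4) = mex{1} = 0
g(5) = mex{1} = 0
g(6) = mex{0} = 1
g(7) = mex{0} = 1
g(8) = mex{1} = 0
g(9) = mex{1} = 0
g(10) = mex{0} = 1
g(11) = mex{0} = 1
So g(11) = 1.
Stack B is a plain Nim stack of size 14, so its Grundy value is 14.
The value of a disjunctive sum is the nim-sum of the parts.
Combined value = 1 ⊕ 14 = 15.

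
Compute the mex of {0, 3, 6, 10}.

0 is in the set but 1 is not, so the mex is 1.

1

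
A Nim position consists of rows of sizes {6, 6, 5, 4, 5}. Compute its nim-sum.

4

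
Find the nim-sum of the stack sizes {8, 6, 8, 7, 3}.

2

Nim-sum: 8 ^ 6 ^ 8 ^ 7 ^ 3 = 2.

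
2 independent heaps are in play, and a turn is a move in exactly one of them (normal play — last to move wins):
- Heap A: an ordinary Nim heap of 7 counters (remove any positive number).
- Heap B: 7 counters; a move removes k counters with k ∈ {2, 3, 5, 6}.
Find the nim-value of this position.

4

Heap A is a plain Nim heap of size 7, so its Grundy value is 7.
For heap B, compute g(0), g(1), … with moves {2, 3, 5, 6}:
g(0) = mex{} = 0
g(1) = mex{} = 0
g(2) = mex{0} = 1
g(3) = mex{0} = 1
g(4) = mex{0,1} = 2
g(5) = mex{0,1} = 2
g(6) = mex{0,1,2} = 3
g(7) = mex{0,1,2} = 3
So g(7) = 3.
By the Sprague-Grundy theorem, the Grundy value of a sum of independent games is the XOR of the component values.
Combined value = 7 ⊕ 3 = 4.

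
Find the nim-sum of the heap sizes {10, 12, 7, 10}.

Nim-sum: 10 XOR 12 XOR 7 XOR 10 = 11.

11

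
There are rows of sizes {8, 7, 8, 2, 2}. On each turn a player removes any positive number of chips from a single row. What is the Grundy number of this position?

7

Compute the nim-sum pairwise:
8 XOR 7 = 15
15 XOR 8 = 7
7 XOR 2 = 5
5 XOR 2 = 7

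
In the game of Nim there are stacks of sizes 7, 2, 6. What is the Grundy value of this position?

In binary:
  111  (7)
  010  (2)
  110  (6)
  ---
  011  (3)

3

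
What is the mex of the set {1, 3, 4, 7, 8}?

0

0 is not in the set, so the mex is 0.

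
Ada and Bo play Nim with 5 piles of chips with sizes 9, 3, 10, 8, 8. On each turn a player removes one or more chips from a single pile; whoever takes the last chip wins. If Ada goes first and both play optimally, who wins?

Bo wins

Compute the nim-sum pairwise:
9 ^ 3 = 10
10 ^ 10 = 0
0 ^ 8 = 8
8 ^ 8 = 0
The nim-sum is 0, so this is a P-position: the player to move is in a losing position under optimal play; Ada is about to move from it and so loses — Bo wins.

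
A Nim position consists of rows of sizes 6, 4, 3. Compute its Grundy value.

Nim-sum: 6 XOR 4 XOR 3 = 1.

1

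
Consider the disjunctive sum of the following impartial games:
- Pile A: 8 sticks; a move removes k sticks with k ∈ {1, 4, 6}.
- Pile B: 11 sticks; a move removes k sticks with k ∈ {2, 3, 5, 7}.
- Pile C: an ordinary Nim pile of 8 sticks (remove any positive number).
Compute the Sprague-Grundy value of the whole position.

Build the Grundy sequence for pile A with g(k) = mex{g(k−s) : s ∈ {1, 4, 6}, s ≤ k}:
g(0) = mex{} = 0
g(1) = mex{0} = 1
g(2) = mex{1} = 0
g(3) = mex{0} = 1
g(4) = mex{0,1} = 2
g(5) = mex{1,2} = 0
g(6) = mex{0} = 1
g(7) = mex{1} = 0
g(8) = mex{0,2} = 1
So g(8) = 1.
For pile B, compute g(0), g(1), … with moves {2, 3, 5, 7}:
g(0) = mex{} = 0
g(1) = mex{} = 0
g(2) = mex{0} = 1
g(3) = mex{0} = 1
g(4) = mex{0,1} = 2
g(5) = mex{0,1} = 2
g(6) = mex{0,1,2} = 3
g(7) = mex{0,1,2} = 3
g(8) = mex{0,1,2,3} = 4
g(9) = mex{1,2,3} = 0
g(10) = mex{1,2,3,4} = 0
g(11) = mex{0,2,3,4} = 1
So g(11) = 1.
Pile C is a plain Nim pile of size 8, so its Grundy value is 8.
The value of a disjunctive sum is the nim-sum of the parts.
Combined value = 1 XOR 1 XOR 8 = 8.

8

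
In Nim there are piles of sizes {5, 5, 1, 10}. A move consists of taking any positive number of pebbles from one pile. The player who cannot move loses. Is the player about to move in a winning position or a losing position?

Winning position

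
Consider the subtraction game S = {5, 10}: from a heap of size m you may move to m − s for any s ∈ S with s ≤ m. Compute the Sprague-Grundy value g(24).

1

Compute g(0), g(1), … for moves {5, 10}:
k:     0  1  2  3  4  5  6  7  8  9 10 11 12 13 14 15 16 17 18 19 20 21 22 23 24
g(k):  0  0  0  0  0  1  1  1  1  1  2  2  2  2  2  0  0  0  0  0  1  1  1  1  1
So g(24) = 1.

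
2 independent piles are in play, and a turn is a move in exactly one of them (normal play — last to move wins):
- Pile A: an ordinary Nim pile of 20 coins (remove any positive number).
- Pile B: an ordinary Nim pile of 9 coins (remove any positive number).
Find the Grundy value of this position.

29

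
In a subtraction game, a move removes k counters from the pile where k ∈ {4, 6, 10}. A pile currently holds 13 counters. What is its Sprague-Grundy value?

3

Build the Grundy sequence with g(k) = mex{g(k−s) : s ∈ {4, 6, 10}, s ≤ k}:
k:     0  1  2  3  4  5  6  7  8  9 10 11 12 13
g(k):  0  0  0  0  1  1  1  1  2  2  2  2  3  3
So g(13) = 3.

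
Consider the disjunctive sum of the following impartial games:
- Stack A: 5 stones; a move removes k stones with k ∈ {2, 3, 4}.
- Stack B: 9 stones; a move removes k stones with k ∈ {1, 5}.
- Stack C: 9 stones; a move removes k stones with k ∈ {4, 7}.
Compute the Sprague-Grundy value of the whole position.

Build the Grundy sequence for stack A with g(k) = mex{g(k−s) : s ∈ {2, 3, 4}, s ≤ k}:
k:     0  1  2  3  4  5
g(k):  0  0  1  1  2  2
So g(5) = 2.
Build the Grundy sequence for stack B with g(k) = mex{g(k−s) : s ∈ {1, 5}, s ≤ k}:
k:     0  1  2  3  4  5  6  7  8  9
g(k):  0  1  0  1  0  1  0  1  0  1
So g(9) = 1.
Build the Grundy sequence for stack C with g(k) = mex{g(k−s) : s ∈ {4, 7}, s ≤ k}:
g(0) = mex{} = 0
g(1) = mex{} = 0
g(2) = mex{} = 0
g(3) = mex{} = 0
g(4) = mex{0} = 1
g(5) = mex{0} = 1
g(6) = mex{0} = 1
g(7) = mex{0} = 1
g(8) = mex{0,1} = 2
g(9) = mex{0,1} = 2
So g(9) = 2.
The value of a disjunctive sum is the nim-sum of the parts.
Combined value = 2 XOR 1 XOR 2 = 1.

1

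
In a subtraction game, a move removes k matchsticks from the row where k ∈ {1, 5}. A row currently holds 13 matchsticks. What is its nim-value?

Compute g(0), g(1), … for moves {1, 5}:
g(0) = mex{} = 0
g(1) = mex{0} = 1
g(2) = mex{1} = 0
g(3) = mex{0} = 1
g(4) = mex{1} = 0
g(5) = mex{0} = 1
g(6) = mex{1} = 0
g(7) = mex{0} = 1
g(8) = mex{1} = 0
g(9) = mex{0} = 1
g(10) = mex{1} = 0
g(11) = mex{0} = 1
g(12) = mex{1} = 0
g(13) = mex{0} = 1
So g(13) = 1.

1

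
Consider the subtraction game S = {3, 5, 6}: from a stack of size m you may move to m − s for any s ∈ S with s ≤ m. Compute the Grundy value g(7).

2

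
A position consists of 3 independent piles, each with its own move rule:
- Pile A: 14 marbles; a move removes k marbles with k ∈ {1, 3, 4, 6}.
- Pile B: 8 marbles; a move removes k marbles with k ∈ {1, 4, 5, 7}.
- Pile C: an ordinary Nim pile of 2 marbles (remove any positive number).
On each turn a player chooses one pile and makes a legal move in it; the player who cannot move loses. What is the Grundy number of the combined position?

Build the Grundy sequence for pile A with g(k) = mex{g(k−s) : s ∈ {1, 3, 4, 6}, s ≤ k}:
g(0) = mex{} = 0
g(1) = mex{0} = 1
g(2) = mex{1} = 0
g(3) = mex{0} = 1
g(4) = mex{0,1} = 2
g(5) = mex{0,1,2} = 3
g(6) = mex{0,1,3} = 2
g(7) = mex{1,2} = 0
g(8) = mex{0,2,3} = 1
g(9) = mex{1,2,3} = 0
g(10) = mex{0,2} = 1
g(11) = mex{0,1,3} = 2
g(12) = mex{0,1,2} = 3
g(13) = mex{0,1,3} = 2
g(14) = mex{1,2} = 0
So g(14) = 0.
Build the Grundy sequence for pile B with g(k) = mex{g(k−s) : s ∈ {1, 4, 5, 7}, s ≤ k}:
k:     0  1  2  3  4  5  6  7  8
g(k):  0  1  0  1  2  3  2  3  0
So g(8) = 0.
Pile C is a plain Nim pile of size 2, so its Grundy value is 2.
By the Sprague-Grundy theorem, the Grundy value of a sum of independent games is the XOR of the component values.
Combined value = 0 XOR 0 XOR 2 = 2.

2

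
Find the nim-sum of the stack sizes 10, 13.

Compute the nim-sum pairwise:
10 ⊕ 13 = 7

7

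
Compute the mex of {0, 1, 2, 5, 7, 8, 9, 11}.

3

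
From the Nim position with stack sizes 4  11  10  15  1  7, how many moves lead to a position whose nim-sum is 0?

3

Compute the nim-sum pairwise:
4 ⊕ 11 = 15
15 ⊕ 10 = 5
5 ⊕ 15 = 10
10 ⊕ 1 = 11
11 ⊕ 7 = 12
The overall nim-sum is X = 12. A stack of size p has a winning move iff p XOR X < p (reduce it to p XOR X).
  4: 4 XOR 12 = 8 ≥ 4 — no move.
  11: 11 XOR 12 = 7 < 11 — winning move (to 7).
  10: 10 XOR 12 = 6 < 10 — winning move (to 6).
  15: 15 XOR 12 = 3 < 15 — winning move (to 3).
  1: 1 XOR 12 = 13 ≥ 1 — no move.
  7: 7 XOR 12 = 11 ≥ 7 — no move.
That gives 3 winning moves.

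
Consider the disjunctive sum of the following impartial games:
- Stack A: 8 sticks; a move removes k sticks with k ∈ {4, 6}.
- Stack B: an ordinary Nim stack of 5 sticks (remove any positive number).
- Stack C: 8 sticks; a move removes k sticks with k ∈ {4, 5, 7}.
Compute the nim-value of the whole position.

For stack A, compute g(0), g(1), … with moves {4, 6}:
k:     0  1  2  3  4  5  6  7  8
g(k):  0  0  0  0  1  1  1  1  2
So g(8) = 2.
Stack B is a plain Nim stack of size 5, so its Grundy value is 5.
For stack C, compute g(0), g(1), … with moves {4, 5, 7}:
g(0) = mex{} = 0
g(1) = mex{} = 0
g(2) = mex{} = 0
g(3) = mex{} = 0
g(4) = mex{0} = 1
g(5) = mex{0} = 1
g(6) = mex{0} = 1
g(7) = mex{0} = 1
g(8) = mex{0,1} = 2
So g(8) = 2.
The value of a disjunctive sum is the nim-sum of the parts.
Combined value = 2 XOR 5 XOR 2 = 5.

5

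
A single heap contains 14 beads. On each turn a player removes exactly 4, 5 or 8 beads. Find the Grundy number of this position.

Grundy values for subtraction set {4, 5, 8}:
k:     0  1  2  3  4  5  6  7  8  9 10 11 12 13 14
g(k):  0  0  0  0  1  1  1  1  2  2  2  2  0  0  0
So g(14) = 0.

0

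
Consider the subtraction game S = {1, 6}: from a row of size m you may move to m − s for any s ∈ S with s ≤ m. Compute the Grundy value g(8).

Grundy values for subtraction set {1, 6}:
k:     0  1  2  3  4  5  6  7  8
g(k):  0  1  0  1  0  1  2  0  1
So g(8) = 1.

1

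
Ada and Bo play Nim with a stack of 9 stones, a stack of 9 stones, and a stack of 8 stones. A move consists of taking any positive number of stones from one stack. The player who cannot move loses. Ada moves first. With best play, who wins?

Nim-sum: 9 ^ 9 ^ 8 = 8.
The nim-sum is 8 ≠ 0, so this is an N-position: the player to move can win; Ada has a winning move.

Ada wins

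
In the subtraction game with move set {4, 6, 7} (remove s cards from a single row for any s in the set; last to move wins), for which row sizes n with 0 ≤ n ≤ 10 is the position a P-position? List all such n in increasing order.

0, 1, 2, 3

Build the Grundy sequence with g(k) = mex{g(k−s) : s ∈ {4, 6, 7}, s ≤ k}:
g(0) = mex{} = 0
g(1) = mex{} = 0
g(2) = mex{} = 0
g(3) = mex{} = 0
g(4) = mex{0} = 1
g(5) = mex{0} = 1
g(6) = mex{0} = 1
g(7) = mex{0} = 1
g(8) = mex{0,1} = 2
g(9) = mex{0,1} = 2
g(10) = mex{0,1} = 2
The P-positions (g = 0) in 0..10 are 0, 1, 2, 3.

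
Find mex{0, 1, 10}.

The values 0, 1 are all present; 2 is the first non-negative integer missing from the set.

2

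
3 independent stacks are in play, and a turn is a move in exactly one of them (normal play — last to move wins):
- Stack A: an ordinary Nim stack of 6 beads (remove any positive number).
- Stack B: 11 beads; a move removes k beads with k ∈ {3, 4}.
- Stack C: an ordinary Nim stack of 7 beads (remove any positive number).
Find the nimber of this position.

0

Stack A is a plain Nim stack of size 6, so its Grundy value is 6.
For stack B, compute g(0), g(1), … with moves {3, 4}:
g(0) = mex{} = 0
g(1) = mex{} = 0
g(2) = mex{} = 0
g(3) = mex{0} = 1
g(4) = mex{0} = 1
g(5) = mex{0} = 1
g(6) = mex{0,1} = 2
g(7) = mex{1} = 0
g(8) = mex{1} = 0
g(9) = mex{1,2} = 0
g(10) = mex{0,2} = 1
g(11) = mex{0} = 1
So g(11) = 1.
Stack C is a plain Nim stack of size 7, so its Grundy value is 7.
The value of a disjunctive sum is the nim-sum of the parts.
Combined value = 6 XOR 1 XOR 7 = 0.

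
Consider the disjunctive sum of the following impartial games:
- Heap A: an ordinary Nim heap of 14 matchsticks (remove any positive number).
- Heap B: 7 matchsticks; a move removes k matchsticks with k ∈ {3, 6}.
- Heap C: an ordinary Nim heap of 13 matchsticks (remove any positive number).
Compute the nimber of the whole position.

1

Heap A is a plain Nim heap of size 14, so its Grundy value is 14.
For heap B, compute g(0), g(1), … with moves {3, 6}:
k:     0  1  2  3  4  5  6  7
g(k):  0  0  0  1  1  1  2  2
So g(7) = 2.
Heap C is a plain Nim heap of size 13, so its Grundy value is 13.
The value of a disjunctive sum is the nim-sum of the parts.
Combined value = 14 XOR 2 XOR 13 = 1.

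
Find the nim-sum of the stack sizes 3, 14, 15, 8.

10

Compute the nim-sum pairwise:
3 ⊕ 14 = 13
13 ⊕ 15 = 2
2 ⊕ 8 = 10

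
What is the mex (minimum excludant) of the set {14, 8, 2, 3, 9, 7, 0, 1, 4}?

The values 0, 1, 2, 3, 4 are all present; 5 is the first non-negative integer missing from the set.

5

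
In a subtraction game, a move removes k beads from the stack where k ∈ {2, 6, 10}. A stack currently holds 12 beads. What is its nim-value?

0

Build the Grundy sequence with g(k) = mex{g(k−s) : s ∈ {2, 6, 10}, s ≤ k}:
k:     0  1  2  3  4  5  6  7  8  9 10 11 12
g(k):  0  0  1  1  0  0  1  1  0  0  1  1  0
So g(12) = 0.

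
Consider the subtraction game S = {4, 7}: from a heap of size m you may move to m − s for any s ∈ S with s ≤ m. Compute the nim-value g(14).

0

Grundy values for subtraction set {4, 7}:
g(0) = mex{} = 0
g(1) = mex{} = 0
g(2) = mex{} = 0
g(3) = mex{} = 0
g(4) = mex{0} = 1
g(5) = mex{0} = 1
g(6) = mex{0} = 1
g(7) = mex{0} = 1
g(8) = mex{0,1} = 2
g(9) = mex{0,1} = 2
g(10) = mex{0,1} = 2
g(11) = mex{1} = 0
g(12) = mex{1,2} = 0
g(13) = mex{1,2} = 0
g(14) = mex{1,2} = 0
So g(14) = 0.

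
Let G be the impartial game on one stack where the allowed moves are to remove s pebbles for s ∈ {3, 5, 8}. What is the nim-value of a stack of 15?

Compute g(0), g(1), … for moves {3, 5, 8}:
k:     0  1  2  3  4  5  6  7  8  9 10 11 12 13 14 15
g(k):  0  0  0  1  1  1  2  2  2  3  3  0  0  0  1  1
So g(15) = 1.

1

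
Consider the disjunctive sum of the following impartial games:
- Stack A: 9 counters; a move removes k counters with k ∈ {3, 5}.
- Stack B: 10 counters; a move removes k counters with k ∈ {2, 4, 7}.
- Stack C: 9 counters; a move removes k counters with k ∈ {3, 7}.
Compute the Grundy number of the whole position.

3

Build the Grundy sequence for stack A with g(k) = mex{g(k−s) : s ∈ {3, 5}, s ≤ k}:
g(0) = mex{} = 0
g(1) = mex{} = 0
g(2) = mex{} = 0
g(3) = mex{0} = 1
g(4) = mex{0} = 1
g(5) = mex{0} = 1
g(6) = mex{0,1} = 2
g(7) = mex{0,1} = 2
g(8) = mex{1} = 0
g(9) = mex{1,2} = 0
So g(9) = 0.
Grundy values for stack B (subtraction set {2, 4, 7}):
g(0) = mex{} = 0
g(1) = mex{} = 0
g(2) = mex{0} = 1
g(3) = mex{0} = 1
g(4) = mex{0,1} = 2
g(5) = mex{0,1} = 2
g(6) = mex{1,2} = 0
g(7) = mex{0,1,2} = 3
g(8) = mex{0,2} = 1
g(9) = mex{1,2,3} = 0
g(10) = mex{0,1} = 2
So g(10) = 2.
Build the Grundy sequence for stack C with g(k) = mex{g(k−s) : s ∈ {3, 7}, s ≤ k}:
g(0) = mex{} = 0
g(1) = mex{} = 0
g(2) = mex{} = 0
g(3) = mex{0} = 1
g(4) = mex{0} = 1
g(5) = mex{0} = 1
g(6) = mex{1} = 0
g(7) = mex{0,1} = 2
g(8) = mex{0,1} = 2
g(9) = mex{0} = 1
So g(9) = 1.
The value of a disjunctive sum is the nim-sum of the parts.
Combined value = 0 ⊕ 2 ⊕ 1 = 3.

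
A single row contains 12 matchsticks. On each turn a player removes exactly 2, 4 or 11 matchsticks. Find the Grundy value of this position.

3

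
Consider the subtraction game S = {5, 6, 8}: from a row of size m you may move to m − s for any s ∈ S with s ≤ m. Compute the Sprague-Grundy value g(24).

2

Compute g(0), g(1), … for moves {5, 6, 8}:
k:     0  1  2  3  4  5  6  7  8  9 10 11 12 13 14 15 16 17 18 19 20 21 22 23 24
g(k):  0  0  0  0  0  1  1  1  1  1  2  2  2  0  0  0  0  0  1  1  1  1  1  2  2
So g(24) = 2.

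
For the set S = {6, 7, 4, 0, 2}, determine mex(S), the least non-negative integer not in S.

1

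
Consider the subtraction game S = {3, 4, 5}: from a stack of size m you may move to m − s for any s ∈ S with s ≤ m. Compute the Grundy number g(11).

Compute g(0), g(1), … for moves {3, 4, 5}:
k:     0  1  2  3  4  5  6  7  8  9 10 11
g(k):  0  0  0  1  1  1  2  2  0  0  0  1
So g(11) = 1.

1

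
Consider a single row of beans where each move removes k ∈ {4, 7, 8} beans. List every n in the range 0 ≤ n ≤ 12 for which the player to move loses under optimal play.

0, 1, 2, 3, 12

Compute g(0), g(1), … for moves {4, 7, 8}:
k:     0  1  2  3  4  5  6  7  8  9 10 11 12
g(k):  0  0  0  0  1  1  1  1  2  2  2  2  0
The P-positions (g = 0) in 0..12 are 0, 1, 2, 3, 12.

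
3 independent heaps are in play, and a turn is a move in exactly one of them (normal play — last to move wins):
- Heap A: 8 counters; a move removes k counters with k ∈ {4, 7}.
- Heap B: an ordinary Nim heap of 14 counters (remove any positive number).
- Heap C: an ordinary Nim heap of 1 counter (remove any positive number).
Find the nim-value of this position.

13

For heap A, compute g(0), g(1), … with moves {4, 7}:
g(0) = mex{} = 0
g(1) = mex{} = 0
g(2) = mex{} = 0
g(3) = mex{} = 0
g(4) = mex{0} = 1
g(5) = mex{0} = 1
g(6) = mex{0} = 1
g(7) = mex{0} = 1
g(8) = mex{0,1} = 2
So g(8) = 2.
Heap B is a plain Nim heap of size 14, so its Grundy value is 14.
Heap C is a plain Nim heap of size 1, so its Grundy value is 1.
By the Sprague-Grundy theorem, the Grundy value of a sum of independent games is the XOR of the component values.
Combined value = 2 ⊕ 14 ⊕ 1 = 13.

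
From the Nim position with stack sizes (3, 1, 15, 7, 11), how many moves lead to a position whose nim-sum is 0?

5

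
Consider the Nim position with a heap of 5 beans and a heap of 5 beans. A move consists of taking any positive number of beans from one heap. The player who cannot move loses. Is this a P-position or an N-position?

In binary:
  101  (5)
  101  (5)
  ---
  000  (0)
The nim-sum is 0, so this is a P-position: the player to move is in a losing position under optimal play.

P-position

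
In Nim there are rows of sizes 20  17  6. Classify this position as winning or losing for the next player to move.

Compute the nim-sum pairwise:
20 ⊕ 17 = 5
5 ⊕ 6 = 3
The nim-sum is 3 ≠ 0, so this is an N-position: the player to move can win.

Winning position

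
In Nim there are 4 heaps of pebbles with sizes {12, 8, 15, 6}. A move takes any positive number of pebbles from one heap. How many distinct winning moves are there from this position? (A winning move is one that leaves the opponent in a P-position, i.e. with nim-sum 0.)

3

Write each in binary and XOR column by column:
  1100  (12)
  1000  (8)
  1111  (15)
  0110  (6)
  ----
  1101  (13)
The overall nim-sum is X = 13. A heap of size p has a winning move iff p XOR X < p (reduce it to p XOR X).
  12: 12 XOR 13 = 1 < 12 — winning move (to 1).
  8: 8 XOR 13 = 5 < 8 — winning move (to 5).
  15: 15 XOR 13 = 2 < 15 — winning move (to 2).
  6: 6 XOR 13 = 11 ≥ 6 — no move.
That gives 3 winning moves.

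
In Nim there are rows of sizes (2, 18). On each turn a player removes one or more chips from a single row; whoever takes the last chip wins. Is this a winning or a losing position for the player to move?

Winning position

In binary:
  00010  (2)
  10010  (18)
  -----
  10000  (16)
The nim-sum is 16 ≠ 0, so this is an N-position: the player to move can win.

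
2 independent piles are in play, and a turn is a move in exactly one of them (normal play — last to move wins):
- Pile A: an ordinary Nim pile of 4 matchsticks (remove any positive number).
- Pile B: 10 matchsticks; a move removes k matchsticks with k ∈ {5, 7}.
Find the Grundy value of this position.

6

Pile A is a plain Nim pile of size 4, so its Grundy value is 4.
Build the Grundy sequence for pile B with g(k) = mex{g(k−s) : s ∈ {5, 7}, s ≤ k}:
g(0) = mex{} = 0
g(1) = mex{} = 0
g(2) = mex{} = 0
g(3) = mex{} = 0
g(4) = mex{} = 0
g(5) = mex{0} = 1
g(6) = mex{0} = 1
g(7) = mex{0} = 1
g(8) = mex{0} = 1
g(9) = mex{0} = 1
g(10) = mex{0,1} = 2
So g(10) = 2.
By the Sprague-Grundy theorem, the Grundy value of a sum of independent games is the XOR of the component values.
Combined value = 4 ⊕ 2 = 6.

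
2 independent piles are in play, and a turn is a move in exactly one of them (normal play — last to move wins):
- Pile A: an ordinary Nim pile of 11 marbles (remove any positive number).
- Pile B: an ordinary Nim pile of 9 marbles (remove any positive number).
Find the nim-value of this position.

2

Pile A is a plain Nim pile of size 11, so its Grundy value is 11.
Pile B is a plain Nim pile of size 9, so its Grundy value is 9.
By the Sprague-Grundy theorem, the Grundy value of a sum of independent games is the XOR of the component values.
Combined value = 11 XOR 9 = 2.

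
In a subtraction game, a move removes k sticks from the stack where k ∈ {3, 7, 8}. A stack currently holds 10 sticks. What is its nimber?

3

Build the Grundy sequence with g(k) = mex{g(k−s) : s ∈ {3, 7, 8}, s ≤ k}:
g(0) = mex{} = 0
g(1) = mex{} = 0
g(2) = mex{} = 0
g(3) = mex{0} = 1
g(4) = mex{0} = 1
g(5) = mex{0} = 1
g(6) = mex{1} = 0
g(7) = mex{0,1} = 2
g(8) = mex{0,1} = 2
g(9) = mex{0} = 1
g(10) = mex{0,1,2} = 3
So g(10) = 3.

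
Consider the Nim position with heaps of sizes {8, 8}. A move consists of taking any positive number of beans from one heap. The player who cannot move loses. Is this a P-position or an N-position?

P-position

Compute the nim-sum pairwise:
8 XOR 8 = 0
The nim-sum is 0, so this is a P-position: the player to move is in a losing position under optimal play.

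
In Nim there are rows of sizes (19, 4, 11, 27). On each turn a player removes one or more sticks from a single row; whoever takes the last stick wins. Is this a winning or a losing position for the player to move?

Winning position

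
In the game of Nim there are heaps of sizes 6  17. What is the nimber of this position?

Bitwise XOR of the heap sizes:
  00110  (6)
  10001  (17)
  -----
  10111  (23)

23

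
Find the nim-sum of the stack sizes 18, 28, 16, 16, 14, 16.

Write each in binary and XOR column by column:
  10010  (18)
  11100  (28)
  10000  (16)
  10000  (16)
  01110  (14)
  10000  (16)
  -----
  10000  (16)

16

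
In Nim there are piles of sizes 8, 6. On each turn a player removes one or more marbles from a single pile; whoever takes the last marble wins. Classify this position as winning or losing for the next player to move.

Nim-sum: 8 ⊕ 6 = 14.
The nim-sum is 14 ≠ 0, so this is an N-position: the player to move can win.

Winning position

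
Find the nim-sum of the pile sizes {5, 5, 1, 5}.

Write each in binary and XOR column by column:
  101  (5)
  101  (5)
  001  (1)
  101  (5)
  ---
  100  (4)

4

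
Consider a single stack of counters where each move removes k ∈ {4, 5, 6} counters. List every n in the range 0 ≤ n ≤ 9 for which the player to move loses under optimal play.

Build the Grundy sequence with g(k) = mex{g(k−s) : s ∈ {4, 5, 6}, s ≤ k}:
k:     0  1  2  3  4  5  6  7  8  9
g(k):  0  0  0  0  1  1  1  1  2  2
The P-positions (g = 0) in 0..9 are 0, 1, 2, 3.

0, 1, 2, 3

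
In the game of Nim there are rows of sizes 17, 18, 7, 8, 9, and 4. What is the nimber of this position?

Bitwise XOR of the heap sizes:
  10001  (17)
  10010  (18)
  00111  (7)
  01000  (8)
  01001  (9)
  00100  (4)
  -----
  00001  (1)

1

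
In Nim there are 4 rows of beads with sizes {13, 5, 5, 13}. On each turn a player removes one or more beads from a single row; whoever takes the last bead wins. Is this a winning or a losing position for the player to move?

Losing position

Compute the nim-sum pairwise:
13 XOR 5 = 8
8 XOR 5 = 13
13 XOR 13 = 0
The nim-sum is 0, so this is a P-position: the player to move is in a losing position under optimal play.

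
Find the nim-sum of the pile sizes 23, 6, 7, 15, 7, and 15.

17

Compute the nim-sum pairwise:
23 XOR 6 = 17
17 XOR 7 = 22
22 XOR 15 = 25
25 XOR 7 = 30
30 XOR 15 = 17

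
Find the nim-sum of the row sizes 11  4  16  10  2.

Bitwise XOR of the heap sizes:
  01011  (11)
  00100  (4)
  10000  (16)
  01010  (10)
  00010  (2)
  -----
  10111  (23)

23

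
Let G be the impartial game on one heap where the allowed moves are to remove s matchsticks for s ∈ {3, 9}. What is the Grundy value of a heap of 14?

0

Grundy values for subtraction set {3, 9}:
g(0) = mex{} = 0
g(1) = mex{} = 0
g(2) = mex{} = 0
g(3) = mex{0} = 1
g(4) = mex{0} = 1
g(5) = mex{0} = 1
g(6) = mex{1} = 0
g(7) = mex{1} = 0
g(8) = mex{1} = 0
g(9) = mex{0} = 1
g(10) = mex{0} = 1
g(11) = mex{0} = 1
g(12) = mex{1} = 0
g(13) = mex{1} = 0
g(14) = mex{1} = 0
So g(14) = 0.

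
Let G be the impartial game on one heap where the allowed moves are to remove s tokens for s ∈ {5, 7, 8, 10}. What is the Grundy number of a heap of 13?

2

Compute g(0), g(1), … for moves {5, 7, 8, 10}:
k:     0  1  2  3  4  5  6  7  8  9 10 11 12 13
g(k):  0  0  0  0  0  1  1  1  1  1  2  2  2  2
So g(13) = 2.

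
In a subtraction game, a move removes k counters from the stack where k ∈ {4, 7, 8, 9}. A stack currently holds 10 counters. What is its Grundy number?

Grundy values for subtraction set {4, 7, 8, 9}:
k:     0  1  2  3  4  5  6  7  8  9 10
g(k):  0  0  0  0  1  1  1  1  2  2  2
So g(10) = 2.

2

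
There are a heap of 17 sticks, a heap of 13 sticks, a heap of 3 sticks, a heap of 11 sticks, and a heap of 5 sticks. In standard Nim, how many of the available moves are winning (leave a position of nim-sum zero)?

1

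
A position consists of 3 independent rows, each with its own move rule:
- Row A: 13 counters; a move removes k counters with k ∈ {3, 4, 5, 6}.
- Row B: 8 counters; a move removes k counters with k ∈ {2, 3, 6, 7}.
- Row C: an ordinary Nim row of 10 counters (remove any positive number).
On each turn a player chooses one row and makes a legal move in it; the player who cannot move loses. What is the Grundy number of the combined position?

9

Build the Grundy sequence for row A with g(k) = mex{g(k−s) : s ∈ {3, 4, 5, 6}, s ≤ k}:
k:     0  1  2  3  4  5  6  7  8  9 10 11 12 13
g(k):  0  0  0  1  1  1  2  2  2  0  0  0  1  1
So g(13) = 1.
Grundy values for row B (subtraction set {2, 3, 6, 7}):
k:     0  1  2  3  4  5  6  7  8
g(k):  0  0  1  1  2  0  3  1  2
So g(8) = 2.
Row C is a plain Nim row of size 10, so its Grundy value is 10.
By the Sprague-Grundy theorem, the Grundy value of a sum of independent games is the XOR of the component values.
Combined value = 1 XOR 2 XOR 10 = 9.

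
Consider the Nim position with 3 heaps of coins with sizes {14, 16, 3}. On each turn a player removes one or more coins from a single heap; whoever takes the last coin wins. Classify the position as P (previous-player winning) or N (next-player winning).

Compute the nim-sum pairwise:
14 ^ 16 = 30
30 ^ 3 = 29
The nim-sum is 29 ≠ 0, so this is an N-position: the player to move can win.

N-position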